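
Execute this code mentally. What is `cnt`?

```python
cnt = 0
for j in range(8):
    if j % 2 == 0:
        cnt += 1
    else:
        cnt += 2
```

Let's trace through this code step by step.

Initialize: cnt = 0
Entering loop: for j in range(8):

After execution: cnt = 12
12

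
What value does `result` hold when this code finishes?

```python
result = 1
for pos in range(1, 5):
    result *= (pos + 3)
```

Let's trace through this code step by step.

Initialize: result = 1
Entering loop: for pos in range(1, 5):

After execution: result = 840
840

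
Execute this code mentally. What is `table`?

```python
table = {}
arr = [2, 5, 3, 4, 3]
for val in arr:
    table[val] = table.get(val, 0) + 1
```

Let's trace through this code step by step.

Initialize: table = {}
Initialize: arr = [2, 5, 3, 4, 3]
Entering loop: for val in arr:

After execution: table = {2: 1, 5: 1, 3: 2, 4: 1}
{2: 1, 5: 1, 3: 2, 4: 1}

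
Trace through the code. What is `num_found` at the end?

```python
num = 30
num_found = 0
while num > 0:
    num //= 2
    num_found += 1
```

Let's trace through this code step by step.

Initialize: num = 30
Initialize: num_found = 0
Entering loop: while num > 0:

After execution: num_found = 5
5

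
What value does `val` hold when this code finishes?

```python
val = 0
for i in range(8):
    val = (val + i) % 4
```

Let's trace through this code step by step.

Initialize: val = 0
Entering loop: for i in range(8):

After execution: val = 0
0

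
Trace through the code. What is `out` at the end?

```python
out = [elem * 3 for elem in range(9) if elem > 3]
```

Let's trace through this code step by step.

Initialize: out = [elem * 3 for elem in range(9) if elem > 3]

After execution: out = [12, 15, 18, 21, 24]
[12, 15, 18, 21, 24]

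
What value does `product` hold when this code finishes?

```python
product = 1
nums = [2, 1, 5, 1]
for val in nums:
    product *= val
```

Let's trace through this code step by step.

Initialize: product = 1
Initialize: nums = [2, 1, 5, 1]
Entering loop: for val in nums:

After execution: product = 10
10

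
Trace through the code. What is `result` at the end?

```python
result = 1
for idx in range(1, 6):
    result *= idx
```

Let's trace through this code step by step.

Initialize: result = 1
Entering loop: for idx in range(1, 6):

After execution: result = 120
120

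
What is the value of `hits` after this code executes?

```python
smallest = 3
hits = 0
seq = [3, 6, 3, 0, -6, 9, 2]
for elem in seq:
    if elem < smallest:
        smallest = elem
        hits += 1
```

Let's trace through this code step by step.

Initialize: smallest = 3
Initialize: hits = 0
Initialize: seq = [3, 6, 3, 0, -6, 9, 2]
Entering loop: for elem in seq:

After execution: hits = 2
2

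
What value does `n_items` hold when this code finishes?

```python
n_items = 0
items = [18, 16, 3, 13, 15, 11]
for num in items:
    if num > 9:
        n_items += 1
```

Let's trace through this code step by step.

Initialize: n_items = 0
Initialize: items = [18, 16, 3, 13, 15, 11]
Entering loop: for num in items:

After execution: n_items = 5
5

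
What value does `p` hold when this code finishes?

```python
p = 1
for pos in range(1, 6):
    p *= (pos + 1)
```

Let's trace through this code step by step.

Initialize: p = 1
Entering loop: for pos in range(1, 6):

After execution: p = 720
720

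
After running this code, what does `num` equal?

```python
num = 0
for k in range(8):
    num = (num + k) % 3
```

Let's trace through this code step by step.

Initialize: num = 0
Entering loop: for k in range(8):

After execution: num = 1
1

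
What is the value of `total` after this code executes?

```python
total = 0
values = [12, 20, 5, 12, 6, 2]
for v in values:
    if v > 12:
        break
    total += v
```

Let's trace through this code step by step.

Initialize: total = 0
Initialize: values = [12, 20, 5, 12, 6, 2]
Entering loop: for v in values:

After execution: total = 12
12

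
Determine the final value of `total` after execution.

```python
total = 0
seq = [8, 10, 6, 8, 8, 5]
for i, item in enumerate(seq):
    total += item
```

Let's trace through this code step by step.

Initialize: total = 0
Initialize: seq = [8, 10, 6, 8, 8, 5]
Entering loop: for i, item in enumerate(seq):

After execution: total = 45
45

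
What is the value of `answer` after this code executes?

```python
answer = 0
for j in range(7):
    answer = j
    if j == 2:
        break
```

Let's trace through this code step by step.

Initialize: answer = 0
Entering loop: for j in range(7):

After execution: answer = 2
2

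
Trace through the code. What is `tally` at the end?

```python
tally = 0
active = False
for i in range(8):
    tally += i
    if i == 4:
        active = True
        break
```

Let's trace through this code step by step.

Initialize: tally = 0
Initialize: active = False
Entering loop: for i in range(8):

After execution: tally = 10
10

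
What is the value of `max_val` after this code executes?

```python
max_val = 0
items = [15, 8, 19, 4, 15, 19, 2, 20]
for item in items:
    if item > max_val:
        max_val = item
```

Let's trace through this code step by step.

Initialize: max_val = 0
Initialize: items = [15, 8, 19, 4, 15, 19, 2, 20]
Entering loop: for item in items:

After execution: max_val = 20
20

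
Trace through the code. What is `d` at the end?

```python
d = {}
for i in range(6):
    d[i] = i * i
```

Let's trace through this code step by step.

Initialize: d = {}
Entering loop: for i in range(6):

After execution: d = {0: 0, 1: 1, 2: 4, 3: 9, 4: 16, 5: 25}
{0: 0, 1: 1, 2: 4, 3: 9, 4: 16, 5: 25}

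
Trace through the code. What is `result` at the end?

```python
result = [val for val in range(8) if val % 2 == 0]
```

Let's trace through this code step by step.

Initialize: result = [val for val in range(8) if val % 2 == 0]

After execution: result = [0, 2, 4, 6]
[0, 2, 4, 6]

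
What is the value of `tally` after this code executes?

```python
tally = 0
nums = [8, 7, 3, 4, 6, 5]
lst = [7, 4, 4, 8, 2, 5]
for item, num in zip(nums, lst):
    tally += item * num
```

Let's trace through this code step by step.

Initialize: tally = 0
Initialize: nums = [8, 7, 3, 4, 6, 5]
Initialize: lst = [7, 4, 4, 8, 2, 5]
Entering loop: for item, num in zip(nums, lst):

After execution: tally = 165
165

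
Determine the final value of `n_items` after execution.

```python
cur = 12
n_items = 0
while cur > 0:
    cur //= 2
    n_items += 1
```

Let's trace through this code step by step.

Initialize: cur = 12
Initialize: n_items = 0
Entering loop: while cur > 0:

After execution: n_items = 4
4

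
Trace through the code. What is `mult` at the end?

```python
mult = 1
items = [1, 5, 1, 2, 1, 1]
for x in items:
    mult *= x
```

Let's trace through this code step by step.

Initialize: mult = 1
Initialize: items = [1, 5, 1, 2, 1, 1]
Entering loop: for x in items:

After execution: mult = 10
10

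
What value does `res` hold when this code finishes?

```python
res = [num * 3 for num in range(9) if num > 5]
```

Let's trace through this code step by step.

Initialize: res = [num * 3 for num in range(9) if num > 5]

After execution: res = [18, 21, 24]
[18, 21, 24]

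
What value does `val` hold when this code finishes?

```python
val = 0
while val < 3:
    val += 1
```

Let's trace through this code step by step.

Initialize: val = 0
Entering loop: while val < 3:

After execution: val = 3
3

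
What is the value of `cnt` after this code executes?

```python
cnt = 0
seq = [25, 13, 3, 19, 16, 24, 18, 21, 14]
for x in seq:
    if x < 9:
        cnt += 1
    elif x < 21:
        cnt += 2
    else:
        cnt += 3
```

Let's trace through this code step by step.

Initialize: cnt = 0
Initialize: seq = [25, 13, 3, 19, 16, 24, 18, 21, 14]
Entering loop: for x in seq:

After execution: cnt = 20
20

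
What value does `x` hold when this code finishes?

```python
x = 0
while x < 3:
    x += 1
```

Let's trace through this code step by step.

Initialize: x = 0
Entering loop: while x < 3:

After execution: x = 3
3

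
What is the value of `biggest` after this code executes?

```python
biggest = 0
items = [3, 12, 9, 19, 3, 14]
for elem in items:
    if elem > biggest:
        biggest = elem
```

Let's trace through this code step by step.

Initialize: biggest = 0
Initialize: items = [3, 12, 9, 19, 3, 14]
Entering loop: for elem in items:

After execution: biggest = 19
19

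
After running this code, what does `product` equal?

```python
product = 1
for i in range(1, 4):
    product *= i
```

Let's trace through this code step by step.

Initialize: product = 1
Entering loop: for i in range(1, 4):

After execution: product = 6
6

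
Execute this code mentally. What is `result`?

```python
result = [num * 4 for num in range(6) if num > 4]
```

Let's trace through this code step by step.

Initialize: result = [num * 4 for num in range(6) if num > 4]

After execution: result = [20]
[20]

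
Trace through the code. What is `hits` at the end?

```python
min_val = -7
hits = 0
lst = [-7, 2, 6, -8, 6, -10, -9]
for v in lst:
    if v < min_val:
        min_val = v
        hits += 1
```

Let's trace through this code step by step.

Initialize: min_val = -7
Initialize: hits = 0
Initialize: lst = [-7, 2, 6, -8, 6, -10, -9]
Entering loop: for v in lst:

After execution: hits = 2
2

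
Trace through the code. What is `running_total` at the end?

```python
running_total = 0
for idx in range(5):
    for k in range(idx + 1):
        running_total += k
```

Let's trace through this code step by step.

Initialize: running_total = 0
Entering loop: for idx in range(5):

After execution: running_total = 20
20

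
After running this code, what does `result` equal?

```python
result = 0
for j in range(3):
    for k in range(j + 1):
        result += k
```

Let's trace through this code step by step.

Initialize: result = 0
Entering loop: for j in range(3):

After execution: result = 4
4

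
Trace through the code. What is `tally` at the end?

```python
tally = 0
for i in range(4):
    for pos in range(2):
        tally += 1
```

Let's trace through this code step by step.

Initialize: tally = 0
Entering loop: for i in range(4):

After execution: tally = 8
8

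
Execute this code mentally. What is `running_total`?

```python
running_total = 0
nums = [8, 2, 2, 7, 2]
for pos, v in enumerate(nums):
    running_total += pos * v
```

Let's trace through this code step by step.

Initialize: running_total = 0
Initialize: nums = [8, 2, 2, 7, 2]
Entering loop: for pos, v in enumerate(nums):

After execution: running_total = 35
35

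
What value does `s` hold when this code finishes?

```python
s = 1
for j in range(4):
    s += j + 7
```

Let's trace through this code step by step.

Initialize: s = 1
Entering loop: for j in range(4):

After execution: s = 35
35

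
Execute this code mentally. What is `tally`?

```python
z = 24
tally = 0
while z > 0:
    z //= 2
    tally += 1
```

Let's trace through this code step by step.

Initialize: z = 24
Initialize: tally = 0
Entering loop: while z > 0:

After execution: tally = 5
5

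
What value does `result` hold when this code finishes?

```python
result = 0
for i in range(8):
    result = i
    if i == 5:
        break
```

Let's trace through this code step by step.

Initialize: result = 0
Entering loop: for i in range(8):

After execution: result = 5
5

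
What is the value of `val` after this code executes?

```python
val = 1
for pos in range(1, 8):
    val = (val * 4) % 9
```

Let's trace through this code step by step.

Initialize: val = 1
Entering loop: for pos in range(1, 8):

After execution: val = 4
4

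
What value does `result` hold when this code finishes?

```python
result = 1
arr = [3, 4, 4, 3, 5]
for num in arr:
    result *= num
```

Let's trace through this code step by step.

Initialize: result = 1
Initialize: arr = [3, 4, 4, 3, 5]
Entering loop: for num in arr:

After execution: result = 720
720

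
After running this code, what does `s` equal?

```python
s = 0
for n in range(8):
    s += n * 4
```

Let's trace through this code step by step.

Initialize: s = 0
Entering loop: for n in range(8):

After execution: s = 112
112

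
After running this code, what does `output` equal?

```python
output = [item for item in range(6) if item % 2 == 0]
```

Let's trace through this code step by step.

Initialize: output = [item for item in range(6) if item % 2 == 0]

After execution: output = [0, 2, 4]
[0, 2, 4]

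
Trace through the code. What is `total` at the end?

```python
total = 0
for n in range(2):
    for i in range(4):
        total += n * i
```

Let's trace through this code step by step.

Initialize: total = 0
Entering loop: for n in range(2):

After execution: total = 6
6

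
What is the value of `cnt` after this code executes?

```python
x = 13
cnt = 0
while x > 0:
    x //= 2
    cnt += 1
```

Let's trace through this code step by step.

Initialize: x = 13
Initialize: cnt = 0
Entering loop: while x > 0:

After execution: cnt = 4
4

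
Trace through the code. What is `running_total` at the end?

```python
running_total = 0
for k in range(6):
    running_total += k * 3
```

Let's trace through this code step by step.

Initialize: running_total = 0
Entering loop: for k in range(6):

After execution: running_total = 45
45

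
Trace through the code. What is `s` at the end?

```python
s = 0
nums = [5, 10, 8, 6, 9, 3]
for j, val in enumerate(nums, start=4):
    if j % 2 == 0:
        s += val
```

Let's trace through this code step by step.

Initialize: s = 0
Initialize: nums = [5, 10, 8, 6, 9, 3]
Entering loop: for j, val in enumerate(nums, start=4):

After execution: s = 22
22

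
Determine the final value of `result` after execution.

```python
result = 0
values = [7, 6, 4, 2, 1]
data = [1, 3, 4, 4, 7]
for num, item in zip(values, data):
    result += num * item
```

Let's trace through this code step by step.

Initialize: result = 0
Initialize: values = [7, 6, 4, 2, 1]
Initialize: data = [1, 3, 4, 4, 7]
Entering loop: for num, item in zip(values, data):

After execution: result = 56
56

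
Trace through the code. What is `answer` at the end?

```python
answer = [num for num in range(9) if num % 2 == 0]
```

Let's trace through this code step by step.

Initialize: answer = [num for num in range(9) if num % 2 == 0]

After execution: answer = [0, 2, 4, 6, 8]
[0, 2, 4, 6, 8]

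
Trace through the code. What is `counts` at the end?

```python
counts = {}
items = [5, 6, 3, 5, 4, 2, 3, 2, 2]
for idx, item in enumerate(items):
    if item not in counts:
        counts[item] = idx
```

Let's trace through this code step by step.

Initialize: counts = {}
Initialize: items = [5, 6, 3, 5, 4, 2, 3, 2, 2]
Entering loop: for idx, item in enumerate(items):

After execution: counts = {5: 0, 6: 1, 3: 2, 4: 4, 2: 5}
{5: 0, 6: 1, 3: 2, 4: 4, 2: 5}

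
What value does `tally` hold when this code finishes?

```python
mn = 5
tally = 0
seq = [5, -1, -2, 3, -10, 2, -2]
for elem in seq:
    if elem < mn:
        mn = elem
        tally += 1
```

Let's trace through this code step by step.

Initialize: mn = 5
Initialize: tally = 0
Initialize: seq = [5, -1, -2, 3, -10, 2, -2]
Entering loop: for elem in seq:

After execution: tally = 3
3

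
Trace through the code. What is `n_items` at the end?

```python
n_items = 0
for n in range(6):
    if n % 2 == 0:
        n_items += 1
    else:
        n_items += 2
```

Let's trace through this code step by step.

Initialize: n_items = 0
Entering loop: for n in range(6):

After execution: n_items = 9
9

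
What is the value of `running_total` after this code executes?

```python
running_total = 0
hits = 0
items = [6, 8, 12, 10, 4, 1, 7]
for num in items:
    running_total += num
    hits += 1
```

Let's trace through this code step by step.

Initialize: running_total = 0
Initialize: hits = 0
Initialize: items = [6, 8, 12, 10, 4, 1, 7]
Entering loop: for num in items:

After execution: running_total = 48
48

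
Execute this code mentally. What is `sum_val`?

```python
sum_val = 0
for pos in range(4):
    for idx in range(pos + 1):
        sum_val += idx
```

Let's trace through this code step by step.

Initialize: sum_val = 0
Entering loop: for pos in range(4):

After execution: sum_val = 10
10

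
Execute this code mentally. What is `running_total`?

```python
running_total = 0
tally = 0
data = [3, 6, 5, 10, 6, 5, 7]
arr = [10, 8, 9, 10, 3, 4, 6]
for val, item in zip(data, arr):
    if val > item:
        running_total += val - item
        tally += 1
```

Let's trace through this code step by step.

Initialize: running_total = 0
Initialize: tally = 0
Initialize: data = [3, 6, 5, 10, 6, 5, 7]
Initialize: arr = [10, 8, 9, 10, 3, 4, 6]
Entering loop: for val, item in zip(data, arr):

After execution: running_total = 5
5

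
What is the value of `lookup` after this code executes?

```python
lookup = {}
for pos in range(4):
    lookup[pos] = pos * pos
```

Let's trace through this code step by step.

Initialize: lookup = {}
Entering loop: for pos in range(4):

After execution: lookup = {0: 0, 1: 1, 2: 4, 3: 9}
{0: 0, 1: 1, 2: 4, 3: 9}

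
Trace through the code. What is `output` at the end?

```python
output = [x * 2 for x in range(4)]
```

Let's trace through this code step by step.

Initialize: output = [x * 2 for x in range(4)]

After execution: output = [0, 2, 4, 6]
[0, 2, 4, 6]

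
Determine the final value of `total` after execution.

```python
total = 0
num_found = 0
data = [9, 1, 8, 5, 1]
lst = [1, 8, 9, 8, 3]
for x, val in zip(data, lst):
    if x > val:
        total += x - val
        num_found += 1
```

Let's trace through this code step by step.

Initialize: total = 0
Initialize: num_found = 0
Initialize: data = [9, 1, 8, 5, 1]
Initialize: lst = [1, 8, 9, 8, 3]
Entering loop: for x, val in zip(data, lst):

After execution: total = 8
8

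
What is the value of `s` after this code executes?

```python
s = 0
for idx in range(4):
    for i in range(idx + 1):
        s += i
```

Let's trace through this code step by step.

Initialize: s = 0
Entering loop: for idx in range(4):

After execution: s = 10
10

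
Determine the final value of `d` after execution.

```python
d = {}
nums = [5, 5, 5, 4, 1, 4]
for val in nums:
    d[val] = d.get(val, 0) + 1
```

Let's trace through this code step by step.

Initialize: d = {}
Initialize: nums = [5, 5, 5, 4, 1, 4]
Entering loop: for val in nums:

After execution: d = {5: 3, 4: 2, 1: 1}
{5: 3, 4: 2, 1: 1}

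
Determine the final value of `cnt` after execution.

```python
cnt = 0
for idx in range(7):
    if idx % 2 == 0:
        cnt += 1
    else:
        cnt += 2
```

Let's trace through this code step by step.

Initialize: cnt = 0
Entering loop: for idx in range(7):

After execution: cnt = 10
10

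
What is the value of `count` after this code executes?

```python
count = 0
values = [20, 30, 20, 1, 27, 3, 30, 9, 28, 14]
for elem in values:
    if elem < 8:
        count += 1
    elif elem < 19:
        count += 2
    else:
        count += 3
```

Let's trace through this code step by step.

Initialize: count = 0
Initialize: values = [20, 30, 20, 1, 27, 3, 30, 9, 28, 14]
Entering loop: for elem in values:

After execution: count = 24
24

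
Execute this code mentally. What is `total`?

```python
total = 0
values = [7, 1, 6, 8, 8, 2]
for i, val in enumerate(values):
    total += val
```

Let's trace through this code step by step.

Initialize: total = 0
Initialize: values = [7, 1, 6, 8, 8, 2]
Entering loop: for i, val in enumerate(values):

After execution: total = 32
32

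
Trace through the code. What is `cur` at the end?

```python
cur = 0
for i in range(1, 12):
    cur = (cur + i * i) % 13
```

Let's trace through this code step by step.

Initialize: cur = 0
Entering loop: for i in range(1, 12):

After execution: cur = 12
12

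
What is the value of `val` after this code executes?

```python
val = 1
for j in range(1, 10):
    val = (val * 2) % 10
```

Let's trace through this code step by step.

Initialize: val = 1
Entering loop: for j in range(1, 10):

After execution: val = 2
2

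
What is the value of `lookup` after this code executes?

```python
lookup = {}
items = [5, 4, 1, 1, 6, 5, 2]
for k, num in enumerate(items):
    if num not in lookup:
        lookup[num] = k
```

Let's trace through this code step by step.

Initialize: lookup = {}
Initialize: items = [5, 4, 1, 1, 6, 5, 2]
Entering loop: for k, num in enumerate(items):

After execution: lookup = {5: 0, 4: 1, 1: 2, 6: 4, 2: 6}
{5: 0, 4: 1, 1: 2, 6: 4, 2: 6}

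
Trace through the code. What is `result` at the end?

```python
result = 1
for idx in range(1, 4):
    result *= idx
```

Let's trace through this code step by step.

Initialize: result = 1
Entering loop: for idx in range(1, 4):

After execution: result = 6
6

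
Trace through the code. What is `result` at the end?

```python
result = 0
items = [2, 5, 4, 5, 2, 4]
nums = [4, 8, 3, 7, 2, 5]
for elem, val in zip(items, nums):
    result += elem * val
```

Let's trace through this code step by step.

Initialize: result = 0
Initialize: items = [2, 5, 4, 5, 2, 4]
Initialize: nums = [4, 8, 3, 7, 2, 5]
Entering loop: for elem, val in zip(items, nums):

After execution: result = 119
119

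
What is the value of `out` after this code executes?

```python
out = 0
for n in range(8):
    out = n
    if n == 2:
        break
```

Let's trace through this code step by step.

Initialize: out = 0
Entering loop: for n in range(8):

After execution: out = 2
2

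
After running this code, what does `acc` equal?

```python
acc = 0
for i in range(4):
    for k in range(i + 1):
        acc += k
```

Let's trace through this code step by step.

Initialize: acc = 0
Entering loop: for i in range(4):

After execution: acc = 10
10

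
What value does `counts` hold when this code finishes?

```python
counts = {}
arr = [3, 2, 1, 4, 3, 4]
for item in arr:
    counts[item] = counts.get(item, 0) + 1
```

Let's trace through this code step by step.

Initialize: counts = {}
Initialize: arr = [3, 2, 1, 4, 3, 4]
Entering loop: for item in arr:

After execution: counts = {3: 2, 2: 1, 1: 1, 4: 2}
{3: 2, 2: 1, 1: 1, 4: 2}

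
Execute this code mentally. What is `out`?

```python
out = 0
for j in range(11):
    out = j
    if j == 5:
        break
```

Let's trace through this code step by step.

Initialize: out = 0
Entering loop: for j in range(11):

After execution: out = 5
5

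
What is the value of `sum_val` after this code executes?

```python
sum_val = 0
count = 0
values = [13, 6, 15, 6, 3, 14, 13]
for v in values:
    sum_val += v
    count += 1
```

Let's trace through this code step by step.

Initialize: sum_val = 0
Initialize: count = 0
Initialize: values = [13, 6, 15, 6, 3, 14, 13]
Entering loop: for v in values:

After execution: sum_val = 70
70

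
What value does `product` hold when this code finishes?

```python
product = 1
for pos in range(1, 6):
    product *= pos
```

Let's trace through this code step by step.

Initialize: product = 1
Entering loop: for pos in range(1, 6):

After execution: product = 120
120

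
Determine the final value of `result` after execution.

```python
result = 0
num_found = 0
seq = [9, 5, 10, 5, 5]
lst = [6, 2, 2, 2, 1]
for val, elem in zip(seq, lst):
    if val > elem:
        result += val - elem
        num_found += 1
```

Let's trace through this code step by step.

Initialize: result = 0
Initialize: num_found = 0
Initialize: seq = [9, 5, 10, 5, 5]
Initialize: lst = [6, 2, 2, 2, 1]
Entering loop: for val, elem in zip(seq, lst):

After execution: result = 21
21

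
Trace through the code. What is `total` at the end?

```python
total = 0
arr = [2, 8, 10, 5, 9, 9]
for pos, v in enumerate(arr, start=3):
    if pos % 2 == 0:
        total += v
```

Let's trace through this code step by step.

Initialize: total = 0
Initialize: arr = [2, 8, 10, 5, 9, 9]
Entering loop: for pos, v in enumerate(arr, start=3):

After execution: total = 22
22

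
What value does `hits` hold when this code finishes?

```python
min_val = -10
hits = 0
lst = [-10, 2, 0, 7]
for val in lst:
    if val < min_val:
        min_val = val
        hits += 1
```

Let's trace through this code step by step.

Initialize: min_val = -10
Initialize: hits = 0
Initialize: lst = [-10, 2, 0, 7]
Entering loop: for val in lst:

After execution: hits = 0
0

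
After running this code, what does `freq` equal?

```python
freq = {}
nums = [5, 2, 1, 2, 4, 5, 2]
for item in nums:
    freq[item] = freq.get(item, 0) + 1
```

Let's trace through this code step by step.

Initialize: freq = {}
Initialize: nums = [5, 2, 1, 2, 4, 5, 2]
Entering loop: for item in nums:

After execution: freq = {5: 2, 2: 3, 1: 1, 4: 1}
{5: 2, 2: 3, 1: 1, 4: 1}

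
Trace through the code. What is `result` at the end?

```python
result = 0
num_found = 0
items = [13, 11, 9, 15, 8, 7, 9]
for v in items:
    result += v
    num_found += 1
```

Let's trace through this code step by step.

Initialize: result = 0
Initialize: num_found = 0
Initialize: items = [13, 11, 9, 15, 8, 7, 9]
Entering loop: for v in items:

After execution: result = 72
72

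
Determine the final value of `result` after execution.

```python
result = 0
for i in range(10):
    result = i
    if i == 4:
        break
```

Let's trace through this code step by step.

Initialize: result = 0
Entering loop: for i in range(10):

After execution: result = 4
4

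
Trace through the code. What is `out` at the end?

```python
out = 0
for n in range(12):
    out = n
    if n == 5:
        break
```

Let's trace through this code step by step.

Initialize: out = 0
Entering loop: for n in range(12):

After execution: out = 5
5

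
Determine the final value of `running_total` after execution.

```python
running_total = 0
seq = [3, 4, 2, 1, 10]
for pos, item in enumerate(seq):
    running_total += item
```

Let's trace through this code step by step.

Initialize: running_total = 0
Initialize: seq = [3, 4, 2, 1, 10]
Entering loop: for pos, item in enumerate(seq):

After execution: running_total = 20
20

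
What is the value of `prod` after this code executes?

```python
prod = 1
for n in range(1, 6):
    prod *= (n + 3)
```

Let's trace through this code step by step.

Initialize: prod = 1
Entering loop: for n in range(1, 6):

After execution: prod = 6720
6720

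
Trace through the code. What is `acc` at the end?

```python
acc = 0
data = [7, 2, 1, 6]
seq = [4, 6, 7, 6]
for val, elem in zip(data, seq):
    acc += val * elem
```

Let's trace through this code step by step.

Initialize: acc = 0
Initialize: data = [7, 2, 1, 6]
Initialize: seq = [4, 6, 7, 6]
Entering loop: for val, elem in zip(data, seq):

After execution: acc = 83
83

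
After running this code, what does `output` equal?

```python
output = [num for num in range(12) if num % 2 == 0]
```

Let's trace through this code step by step.

Initialize: output = [num for num in range(12) if num % 2 == 0]

After execution: output = [0, 2, 4, 6, 8, 10]
[0, 2, 4, 6, 8, 10]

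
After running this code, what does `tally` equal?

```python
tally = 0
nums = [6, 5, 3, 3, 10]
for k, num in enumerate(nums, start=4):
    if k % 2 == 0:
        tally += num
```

Let's trace through this code step by step.

Initialize: tally = 0
Initialize: nums = [6, 5, 3, 3, 10]
Entering loop: for k, num in enumerate(nums, start=4):

After execution: tally = 19
19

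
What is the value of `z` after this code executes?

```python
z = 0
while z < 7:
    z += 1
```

Let's trace through this code step by step.

Initialize: z = 0
Entering loop: while z < 7:

After execution: z = 7
7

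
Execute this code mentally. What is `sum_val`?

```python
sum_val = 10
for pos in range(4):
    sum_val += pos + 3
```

Let's trace through this code step by step.

Initialize: sum_val = 10
Entering loop: for pos in range(4):

After execution: sum_val = 28
28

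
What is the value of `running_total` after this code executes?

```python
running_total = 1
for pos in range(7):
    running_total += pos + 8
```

Let's trace through this code step by step.

Initialize: running_total = 1
Entering loop: for pos in range(7):

After execution: running_total = 78
78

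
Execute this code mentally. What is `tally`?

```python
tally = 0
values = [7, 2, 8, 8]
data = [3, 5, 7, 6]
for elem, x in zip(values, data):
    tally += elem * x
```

Let's trace through this code step by step.

Initialize: tally = 0
Initialize: values = [7, 2, 8, 8]
Initialize: data = [3, 5, 7, 6]
Entering loop: for elem, x in zip(values, data):

After execution: tally = 135
135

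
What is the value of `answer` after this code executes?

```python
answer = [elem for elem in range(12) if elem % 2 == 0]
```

Let's trace through this code step by step.

Initialize: answer = [elem for elem in range(12) if elem % 2 == 0]

After execution: answer = [0, 2, 4, 6, 8, 10]
[0, 2, 4, 6, 8, 10]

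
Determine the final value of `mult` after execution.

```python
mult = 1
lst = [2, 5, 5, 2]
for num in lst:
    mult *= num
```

Let's trace through this code step by step.

Initialize: mult = 1
Initialize: lst = [2, 5, 5, 2]
Entering loop: for num in lst:

After execution: mult = 100
100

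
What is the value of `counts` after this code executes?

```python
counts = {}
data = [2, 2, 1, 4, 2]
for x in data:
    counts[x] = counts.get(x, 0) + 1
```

Let's trace through this code step by step.

Initialize: counts = {}
Initialize: data = [2, 2, 1, 4, 2]
Entering loop: for x in data:

After execution: counts = {2: 3, 1: 1, 4: 1}
{2: 3, 1: 1, 4: 1}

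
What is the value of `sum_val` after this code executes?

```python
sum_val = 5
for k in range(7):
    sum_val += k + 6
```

Let's trace through this code step by step.

Initialize: sum_val = 5
Entering loop: for k in range(7):

After execution: sum_val = 68
68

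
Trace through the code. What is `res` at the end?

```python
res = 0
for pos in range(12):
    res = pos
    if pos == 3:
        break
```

Let's trace through this code step by step.

Initialize: res = 0
Entering loop: for pos in range(12):

After execution: res = 3
3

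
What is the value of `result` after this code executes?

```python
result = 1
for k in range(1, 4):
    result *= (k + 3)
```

Let's trace through this code step by step.

Initialize: result = 1
Entering loop: for k in range(1, 4):

After execution: result = 120
120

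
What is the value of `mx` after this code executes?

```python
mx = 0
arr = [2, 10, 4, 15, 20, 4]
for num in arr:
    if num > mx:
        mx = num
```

Let's trace through this code step by step.

Initialize: mx = 0
Initialize: arr = [2, 10, 4, 15, 20, 4]
Entering loop: for num in arr:

After execution: mx = 20
20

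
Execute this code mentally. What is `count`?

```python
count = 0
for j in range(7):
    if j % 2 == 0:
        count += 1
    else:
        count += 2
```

Let's trace through this code step by step.

Initialize: count = 0
Entering loop: for j in range(7):

After execution: count = 10
10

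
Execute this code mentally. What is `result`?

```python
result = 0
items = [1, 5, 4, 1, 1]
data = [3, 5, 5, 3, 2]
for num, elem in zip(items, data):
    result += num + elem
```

Let's trace through this code step by step.

Initialize: result = 0
Initialize: items = [1, 5, 4, 1, 1]
Initialize: data = [3, 5, 5, 3, 2]
Entering loop: for num, elem in zip(items, data):

After execution: result = 30
30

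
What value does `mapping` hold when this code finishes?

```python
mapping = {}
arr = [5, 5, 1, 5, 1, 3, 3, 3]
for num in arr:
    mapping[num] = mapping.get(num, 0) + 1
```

Let's trace through this code step by step.

Initialize: mapping = {}
Initialize: arr = [5, 5, 1, 5, 1, 3, 3, 3]
Entering loop: for num in arr:

After execution: mapping = {5: 3, 1: 2, 3: 3}
{5: 3, 1: 2, 3: 3}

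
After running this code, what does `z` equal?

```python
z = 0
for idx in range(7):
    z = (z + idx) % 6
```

Let's trace through this code step by step.

Initialize: z = 0
Entering loop: for idx in range(7):

After execution: z = 3
3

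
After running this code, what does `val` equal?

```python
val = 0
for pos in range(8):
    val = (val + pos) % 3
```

Let's trace through this code step by step.

Initialize: val = 0
Entering loop: for pos in range(8):

After execution: val = 1
1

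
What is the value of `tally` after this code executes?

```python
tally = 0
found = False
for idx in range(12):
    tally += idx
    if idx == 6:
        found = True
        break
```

Let's trace through this code step by step.

Initialize: tally = 0
Initialize: found = False
Entering loop: for idx in range(12):

After execution: tally = 21
21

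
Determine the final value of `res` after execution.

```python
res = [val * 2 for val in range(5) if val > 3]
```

Let's trace through this code step by step.

Initialize: res = [val * 2 for val in range(5) if val > 3]

After execution: res = [8]
[8]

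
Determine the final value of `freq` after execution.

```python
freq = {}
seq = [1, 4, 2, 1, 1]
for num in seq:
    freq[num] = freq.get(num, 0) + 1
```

Let's trace through this code step by step.

Initialize: freq = {}
Initialize: seq = [1, 4, 2, 1, 1]
Entering loop: for num in seq:

After execution: freq = {1: 3, 4: 1, 2: 1}
{1: 3, 4: 1, 2: 1}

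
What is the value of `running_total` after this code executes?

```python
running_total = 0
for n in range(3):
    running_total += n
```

Let's trace through this code step by step.

Initialize: running_total = 0
Entering loop: for n in range(3):

After execution: running_total = 3
3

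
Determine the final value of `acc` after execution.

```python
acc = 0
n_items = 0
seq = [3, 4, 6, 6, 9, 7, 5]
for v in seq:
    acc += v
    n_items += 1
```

Let's trace through this code step by step.

Initialize: acc = 0
Initialize: n_items = 0
Initialize: seq = [3, 4, 6, 6, 9, 7, 5]
Entering loop: for v in seq:

After execution: acc = 40
40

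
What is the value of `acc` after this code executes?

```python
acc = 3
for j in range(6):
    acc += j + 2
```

Let's trace through this code step by step.

Initialize: acc = 3
Entering loop: for j in range(6):

After execution: acc = 30
30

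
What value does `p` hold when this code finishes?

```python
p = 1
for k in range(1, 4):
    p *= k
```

Let's trace through this code step by step.

Initialize: p = 1
Entering loop: for k in range(1, 4):

After execution: p = 6
6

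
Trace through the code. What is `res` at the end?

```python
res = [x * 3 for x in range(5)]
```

Let's trace through this code step by step.

Initialize: res = [x * 3 for x in range(5)]

After execution: res = [0, 3, 6, 9, 12]
[0, 3, 6, 9, 12]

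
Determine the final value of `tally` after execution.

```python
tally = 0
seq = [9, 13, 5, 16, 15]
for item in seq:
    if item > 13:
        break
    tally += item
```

Let's trace through this code step by step.

Initialize: tally = 0
Initialize: seq = [9, 13, 5, 16, 15]
Entering loop: for item in seq:

After execution: tally = 27
27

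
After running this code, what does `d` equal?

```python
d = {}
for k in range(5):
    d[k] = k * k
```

Let's trace through this code step by step.

Initialize: d = {}
Entering loop: for k in range(5):

After execution: d = {0: 0, 1: 1, 2: 4, 3: 9, 4: 16}
{0: 0, 1: 1, 2: 4, 3: 9, 4: 16}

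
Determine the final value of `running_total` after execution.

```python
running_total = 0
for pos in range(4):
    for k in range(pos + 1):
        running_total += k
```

Let's trace through this code step by step.

Initialize: running_total = 0
Entering loop: for pos in range(4):

After execution: running_total = 10
10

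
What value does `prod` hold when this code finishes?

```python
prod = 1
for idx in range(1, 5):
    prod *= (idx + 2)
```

Let's trace through this code step by step.

Initialize: prod = 1
Entering loop: for idx in range(1, 5):

After execution: prod = 360
360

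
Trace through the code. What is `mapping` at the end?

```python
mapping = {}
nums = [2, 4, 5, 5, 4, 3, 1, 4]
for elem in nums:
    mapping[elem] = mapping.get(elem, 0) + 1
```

Let's trace through this code step by step.

Initialize: mapping = {}
Initialize: nums = [2, 4, 5, 5, 4, 3, 1, 4]
Entering loop: for elem in nums:

After execution: mapping = {2: 1, 4: 3, 5: 2, 3: 1, 1: 1}
{2: 1, 4: 3, 5: 2, 3: 1, 1: 1}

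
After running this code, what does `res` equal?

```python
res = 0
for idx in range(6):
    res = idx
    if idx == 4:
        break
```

Let's trace through this code step by step.

Initialize: res = 0
Entering loop: for idx in range(6):

After execution: res = 4
4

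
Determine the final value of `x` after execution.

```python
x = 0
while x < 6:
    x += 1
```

Let's trace through this code step by step.

Initialize: x = 0
Entering loop: while x < 6:

After execution: x = 6
6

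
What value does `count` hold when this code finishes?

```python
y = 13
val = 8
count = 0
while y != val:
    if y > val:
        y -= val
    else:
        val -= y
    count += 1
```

Let's trace through this code step by step.

Initialize: y = 13
Initialize: val = 8
Initialize: count = 0
Entering loop: while y != val:

After execution: count = 5
5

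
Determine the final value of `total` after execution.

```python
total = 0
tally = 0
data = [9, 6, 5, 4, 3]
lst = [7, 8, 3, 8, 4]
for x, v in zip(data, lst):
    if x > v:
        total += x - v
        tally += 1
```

Let's trace through this code step by step.

Initialize: total = 0
Initialize: tally = 0
Initialize: data = [9, 6, 5, 4, 3]
Initialize: lst = [7, 8, 3, 8, 4]
Entering loop: for x, v in zip(data, lst):

After execution: total = 4
4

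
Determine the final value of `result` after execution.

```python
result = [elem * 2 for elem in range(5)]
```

Let's trace through this code step by step.

Initialize: result = [elem * 2 for elem in range(5)]

After execution: result = [0, 2, 4, 6, 8]
[0, 2, 4, 6, 8]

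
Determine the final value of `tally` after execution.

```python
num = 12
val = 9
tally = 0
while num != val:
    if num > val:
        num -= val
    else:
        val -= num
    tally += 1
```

Let's trace through this code step by step.

Initialize: num = 12
Initialize: val = 9
Initialize: tally = 0
Entering loop: while num != val:

After execution: tally = 3
3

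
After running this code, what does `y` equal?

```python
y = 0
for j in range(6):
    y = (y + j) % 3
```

Let's trace through this code step by step.

Initialize: y = 0
Entering loop: for j in range(6):

After execution: y = 0
0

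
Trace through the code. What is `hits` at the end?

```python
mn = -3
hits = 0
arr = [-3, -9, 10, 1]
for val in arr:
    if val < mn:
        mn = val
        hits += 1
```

Let's trace through this code step by step.

Initialize: mn = -3
Initialize: hits = 0
Initialize: arr = [-3, -9, 10, 1]
Entering loop: for val in arr:

After execution: hits = 1
1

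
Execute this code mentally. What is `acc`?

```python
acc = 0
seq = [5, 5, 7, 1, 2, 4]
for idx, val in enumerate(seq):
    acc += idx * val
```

Let's trace through this code step by step.

Initialize: acc = 0
Initialize: seq = [5, 5, 7, 1, 2, 4]
Entering loop: for idx, val in enumerate(seq):

After execution: acc = 50
50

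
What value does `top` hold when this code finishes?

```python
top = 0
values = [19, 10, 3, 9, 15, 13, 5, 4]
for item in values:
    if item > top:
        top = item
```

Let's trace through this code step by step.

Initialize: top = 0
Initialize: values = [19, 10, 3, 9, 15, 13, 5, 4]
Entering loop: for item in values:

After execution: top = 19
19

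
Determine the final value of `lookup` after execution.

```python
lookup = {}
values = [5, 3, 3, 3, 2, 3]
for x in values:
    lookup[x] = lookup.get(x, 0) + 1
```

Let's trace through this code step by step.

Initialize: lookup = {}
Initialize: values = [5, 3, 3, 3, 2, 3]
Entering loop: for x in values:

After execution: lookup = {5: 1, 3: 4, 2: 1}
{5: 1, 3: 4, 2: 1}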